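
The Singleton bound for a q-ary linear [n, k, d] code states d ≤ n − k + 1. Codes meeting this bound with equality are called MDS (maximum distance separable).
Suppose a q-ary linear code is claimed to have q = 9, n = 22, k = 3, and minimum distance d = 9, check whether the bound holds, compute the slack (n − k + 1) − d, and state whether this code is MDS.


Singleton RHS = n − k + 1 = 20, slack = 11, bound satisfied, not MDS.

Singleton bound: d ≤ n − k + 1.
Here n = 22, k = 3, so n − k + 1 = 20.
Given d = 9, check d ≤ 20: YES.
Slack = (n − k + 1) − d = 11.
The code is NOT MDS (slack = 11 > 0).
Description: the claimed parameters are [22, 3, 9]_9; such a code would be non-MDS.


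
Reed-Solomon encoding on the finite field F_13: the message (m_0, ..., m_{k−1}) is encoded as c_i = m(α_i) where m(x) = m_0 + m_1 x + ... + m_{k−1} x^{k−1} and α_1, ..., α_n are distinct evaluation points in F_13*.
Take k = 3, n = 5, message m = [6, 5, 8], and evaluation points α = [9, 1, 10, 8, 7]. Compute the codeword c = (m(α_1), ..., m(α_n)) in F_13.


c = [10, 6, 11, 12, 4]

Message polynomial: m(x) = 6 + 5·x + 8·x^2 (mod 13).
For each evaluation point α_i, compute m(α_i) mod 13:
  α_1 = 9: Horner steps 8 → 12 → 10, so m(9) = 10.
  α_2 = 1: Horner steps 8 → 0 → 6, so m(1) = 6.
  α_3 = 10: Horner steps 8 → 7 → 11, so m(10) = 11.
  α_4 = 8: Horner steps 8 → 4 → 12, so m(8) = 12.
  α_5 = 7: Horner steps 8 → 9 → 4, so m(7) = 4.
Codeword c = [10, 6, 11, 12, 4] ∈ F_13^5.


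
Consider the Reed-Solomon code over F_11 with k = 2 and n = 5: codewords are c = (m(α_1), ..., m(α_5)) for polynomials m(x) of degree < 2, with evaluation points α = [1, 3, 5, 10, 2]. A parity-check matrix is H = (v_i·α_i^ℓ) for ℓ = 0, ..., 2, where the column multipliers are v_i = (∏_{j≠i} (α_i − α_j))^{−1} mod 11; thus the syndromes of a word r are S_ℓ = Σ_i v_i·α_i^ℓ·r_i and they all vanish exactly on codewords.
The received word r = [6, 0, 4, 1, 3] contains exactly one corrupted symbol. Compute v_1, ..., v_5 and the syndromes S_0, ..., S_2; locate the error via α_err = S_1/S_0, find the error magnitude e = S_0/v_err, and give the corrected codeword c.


S = (10, 6, 8), error at position 3, error magnitude e = 10, c = [6, 0, 5, 1, 3].

Step 1: column multipliers v_i = (∏_{j≠i}(α_i − α_j))^{−1} mod 11.
  i = 1 (α = 1): (1−3)(1−5)(1−10)(1−2) = (−2)·(−4)·(−9)·(−1) = 72 ≡ 6, so v_1 = 6^{−1} = 2 (mod 11).
  i = 2 (α = 3): (3−1)(3−5)(3−10)(3−2) = 2·(−2)·(−7)·1 = 28 ≡ 6, so v_2 = 6^{−1} = 2 (mod 11).
  i = 3 (α = 5): (5−1)(5−3)(5−10)(5−2) = 4·2·(−5)·3 = −120 ≡ 1, so v_3 = 1^{−1} = 1 (mod 11).
  i = 4 (α = 10): (10−1)(10−3)(10−5)(10−2) = 9·7·5·8 = 2520 ≡ 1, so v_4 = 1^{−1} = 1 (mod 11).
  i = 5 (α = 2): (2−1)(2−3)(2−5)(2−10) = 1·(−1)·(−3)·(−8) = −24 ≡ 9, so v_5 = 9^{−1} = 5 (mod 11).
  v = [2, 2, 1, 1, 5].
Step 2: syndromes of r = [6, 0, 4, 1, 3] (all sums mod 11).
  S_0 = Σ v_i r_i = 2·6 + 2·0 + 1·4 + 1·1 + 5·3 = 32 ≡ 10.
  S_1 = Σ v_i α_i r_i = 2·1·6 + 2·3·0 + 1·5·4 + 1·10·1 + 5·2·3 = 72 ≡ 6.
  α_i^2 mod 11 = [1, 9, 3, 1, 4].
  S_2 = Σ v_i α_i^2 r_i = 2·1·6 + 2·9·0 + 1·3·4 + 1·1·1 + 5·4·3 = 85 ≡ 8.
  S = (10, 6, 8) ≠ 0, so r is not a codeword (an error is present).
Step 3: locate the error. For a single error e at position i, S_ℓ = v_i·e·α_i^ℓ, so α_err = S_1/S_0.
  S_0^{−1} = 10^{−1} = 10 (mod 11), so α_err = 6·10 = 60 ≡ 5 = α_3. Error position i = 3.
  Consistency check: S_2/S_1 = 8·2 = 16 ≡ 5 = α_err ✓ (single-error assumption holds).
Step 4: error magnitude e = S_0/v_3 = S_0·∏_{j≠3}(α_3 − α_j) = 10·1 = 10 ≡ 10 (mod 11).
Step 5: correct position 3: c_3 = r_3 − e = 4 − 10 ≡ 5 (mod 11). Hence c = [6, 0, 5, 1, 3].
  Check: interpolating c through the α_i gives m(x) = 9 + 8·x (degree < 2) with m(α_i) = c_i for every i, so c is indeed a codeword.


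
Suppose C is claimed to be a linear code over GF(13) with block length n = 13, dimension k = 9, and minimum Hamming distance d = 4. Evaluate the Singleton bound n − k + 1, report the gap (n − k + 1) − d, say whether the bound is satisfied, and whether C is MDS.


Singleton RHS = n − k + 1 = 5, slack = 1, bound satisfied, not MDS.

Singleton bound: d ≤ n − k + 1.
Here n = 13, k = 9, so n − k + 1 = 5.
Given d = 4, check d ≤ 5: YES.
Slack = (n − k + 1) − d = 1.
The code is NOT MDS (slack = 1 > 0).
Description: the claimed parameters are [13, 9, 4]_13; such a code would be non-MDS.


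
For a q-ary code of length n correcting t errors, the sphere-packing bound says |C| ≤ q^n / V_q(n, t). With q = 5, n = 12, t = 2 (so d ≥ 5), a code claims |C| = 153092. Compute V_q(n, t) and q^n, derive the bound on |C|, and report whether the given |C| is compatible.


V_q(n, t) = 1105, q^n = 244140625, Hamming bound = 220941, |C| = 153092 ≤ bound (satisfied).

Step 1: Compute V_q(n, t) = Σ_{j=0}^2 C(n, j) (q−1)^j.
  j = 0: C(12,0)·(4)^0 = 1·1 = 1.
  j = 1: C(12,1)·(4)^1 = 12·4 = 48.
  j = 2: C(12,2)·(4)^2 = 66·16 = 1056.
  V_q(n, t) = 1 + 48 + 1056 = 1105.
Step 2: q^n = 5^12 = 244140625.
Step 3: Hamming bound ⌊q^n / V_q(n,t)⌋ = ⌊244140625/1105⌋ = 220941.
Step 4: Compare |C| = 153092 to 220941: satisfied.
The claimed |C| lies below the Hamming bound.


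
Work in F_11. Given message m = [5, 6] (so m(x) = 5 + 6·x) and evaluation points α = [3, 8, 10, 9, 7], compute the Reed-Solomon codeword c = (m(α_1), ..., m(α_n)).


c = [1, 9, 10, 4, 3]

Message polynomial: m(x) = 5 + 6·x (mod 11).
For each evaluation point α_i, compute m(α_i) mod 11:
  α_1 = 3: Horner steps 6 → 1, so m(3) = 1.
  α_2 = 8: Horner steps 6 → 9, so m(8) = 9.
  α_3 = 10: Horner steps 6 → 10, so m(10) = 10.
  α_4 = 9: Horner steps 6 → 4, so m(9) = 4.
  α_5 = 7: Horner steps 6 → 3, so m(7) = 3.
Codeword c = [1, 9, 10, 4, 3] ∈ F_11^5.


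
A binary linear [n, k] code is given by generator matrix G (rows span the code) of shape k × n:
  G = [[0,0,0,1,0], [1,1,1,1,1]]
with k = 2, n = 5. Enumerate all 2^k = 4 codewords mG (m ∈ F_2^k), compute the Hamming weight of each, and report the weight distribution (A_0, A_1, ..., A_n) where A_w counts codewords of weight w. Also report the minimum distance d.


Weight distribution: A_0 = 1, A_1 = 1, A_4 = 1, A_5 = 1. Minimum distance d = 1.

Enumerate all 2^2 = 4 messages m ∈ F_2^2.
For each, compute codeword c = mG in F_2^5, then tally its weight.
  m = 00 → c = 00000, weight = 0.
  m = 10 → c = 00010, weight = 1.
  m = 01 → c = 11111, weight = 5.
  m = 11 → c = 11101, weight = 4.
Tally weights:
  weight 0: 1 codewords.
  weight 1: 1 codewords.
  weight 4: 1 codewords.
  weight 5: 1 codewords.
Minimum distance d = smallest w > 0 with A_w > 0 = 1.
Sanity: Σ A_w = 4 = 2^2 = 4 ✓.


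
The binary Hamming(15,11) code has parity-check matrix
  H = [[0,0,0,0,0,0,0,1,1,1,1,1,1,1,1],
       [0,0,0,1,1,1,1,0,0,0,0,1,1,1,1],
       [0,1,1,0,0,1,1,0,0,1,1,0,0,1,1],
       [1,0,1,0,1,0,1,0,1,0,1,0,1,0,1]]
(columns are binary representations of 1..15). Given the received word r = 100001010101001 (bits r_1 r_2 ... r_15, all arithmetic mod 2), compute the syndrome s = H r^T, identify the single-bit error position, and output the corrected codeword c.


s = (0, 1, 1, 0)^T, error position = 6, corrected codeword c = 100000010101001

Compute s = H r^T mod 2 one row at a time:
  s_1 = 1 + 0 + 1 + 0 + 1 + 0 + 0 + 1 = 4 ≡ 0 (mod 2).
  s_2 = 0 + 0 + 1 + 0 + 1 + 0 + 0 + 1 = 3 ≡ 1 (mod 2).
  s_3 = 0 + 0 + 1 + 0 + 1 + 0 + 0 + 1 = 3 ≡ 1 (mod 2).
  s_4 = 1 + 0 + 0 + 0 + 0 + 0 + 0 + 1 = 2 ≡ 0 (mod 2).
s = (0, 1, 1, 0)^T — this equals column 6 of H (binary 0110), so error is at position 6.
Correct: flip bit 6 of r = 100001010101001 to get c = 100000010101001.


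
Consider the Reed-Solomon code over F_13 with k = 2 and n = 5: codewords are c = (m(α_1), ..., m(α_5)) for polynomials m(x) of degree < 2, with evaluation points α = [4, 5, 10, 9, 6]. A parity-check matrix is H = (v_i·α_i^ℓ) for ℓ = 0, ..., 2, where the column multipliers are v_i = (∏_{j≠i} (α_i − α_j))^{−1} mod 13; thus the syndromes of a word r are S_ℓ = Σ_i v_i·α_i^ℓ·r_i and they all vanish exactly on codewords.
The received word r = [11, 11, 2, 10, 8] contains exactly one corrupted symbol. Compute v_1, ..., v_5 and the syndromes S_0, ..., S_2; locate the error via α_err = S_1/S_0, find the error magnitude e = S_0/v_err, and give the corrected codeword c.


S = (10, 11, 3), error at position 2, error magnitude e = 8, c = [11, 3, 2, 10, 8].

Step 1: column multipliers v_i = (∏_{j≠i}(α_i − α_j))^{−1} mod 13.
  i = 1 (α = 4): (4−5)(4−10)(4−9)(4−6) = (−1)·(−6)·(−5)·(−2) = 60 ≡ 8, so v_1 = 8^{−1} = 5 (mod 13).
  i = 2 (α = 5): (5−4)(5−10)(5−9)(5−6) = 1·(−5)·(−4)·(−1) = −20 ≡ 6, so v_2 = 6^{−1} = 11 (mod 13).
  i = 3 (α = 10): (10−4)(10−5)(10−9)(10−6) = 6·5·1·4 = 120 ≡ 3, so v_3 = 3^{−1} = 9 (mod 13).
  i = 4 (α = 9): (9−4)(9−5)(9−10)(9−6) = 5·4·(−1)·3 = −60 ≡ 5, so v_4 = 5^{−1} = 8 (mod 13).
  i = 5 (α = 6): (6−4)(6−5)(6−10)(6−9) = 2·1·(−4)·(−3) = 24 ≡ 11, so v_5 = 11^{−1} = 6 (mod 13).
  v = [5, 11, 9, 8, 6].
Step 2: syndromes of r = [11, 11, 2, 10, 8] (all sums mod 13).
  S_0 = Σ v_i r_i = 5·11 + 11·11 + 9·2 + 8·10 + 6·8 = 322 ≡ 10.
  S_1 = Σ v_i α_i r_i = 5·4·11 + 11·5·11 + 9·10·2 + 8·9·10 + 6·6·8 = 2013 ≡ 11.
  α_i^2 mod 13 = [3, 12, 9, 3, 10].
  S_2 = Σ v_i α_i^2 r_i = 5·3·11 + 11·12·11 + 9·9·2 + 8·3·10 + 6·10·8 = 2499 ≡ 3.
  S = (10, 11, 3) ≠ 0, so r is not a codeword (an error is present).
Step 3: locate the error. For a single error e at position i, S_ℓ = v_i·e·α_i^ℓ, so α_err = S_1/S_0.
  S_0^{−1} = 10^{−1} = 4 (mod 13), so α_err = 11·4 = 44 ≡ 5 = α_2. Error position i = 2.
  Consistency check: S_2/S_1 = 3·6 = 18 ≡ 5 = α_err ✓ (single-error assumption holds).
Step 4: error magnitude e = S_0/v_2 = S_0·∏_{j≠2}(α_2 − α_j) = 10·6 = 60 ≡ 8 (mod 13).
Step 5: correct position 2: c_2 = r_2 − e = 11 − 8 ≡ 3 (mod 13). Hence c = [11, 3, 2, 10, 8].
  Check: interpolating c through the α_i gives m(x) = 4 + 5·x (degree < 2) with m(α_i) = c_i for every i, so c is indeed a codeword.


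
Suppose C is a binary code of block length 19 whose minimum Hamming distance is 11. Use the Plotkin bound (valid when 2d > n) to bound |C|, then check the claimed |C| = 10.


Plotkin bound M ≤ 6; given |C| = 10 > bound (violated).

Check applicability: 2d = 22, n = 19.
2d − n = 3 > 0, so Plotkin applies.
Compute d/(2d−n) = 11/3 ≈ 3.6667.
⌊d/(2d−n)⌋ = 3.
Plotkin bound: M ≤ 2·3 = 6.
Given |C| = 10, check: VIOLATED.
This |C| is above the Plotkin bound, so no binary code with n = 19, d = 11 and 10 codewords exists.


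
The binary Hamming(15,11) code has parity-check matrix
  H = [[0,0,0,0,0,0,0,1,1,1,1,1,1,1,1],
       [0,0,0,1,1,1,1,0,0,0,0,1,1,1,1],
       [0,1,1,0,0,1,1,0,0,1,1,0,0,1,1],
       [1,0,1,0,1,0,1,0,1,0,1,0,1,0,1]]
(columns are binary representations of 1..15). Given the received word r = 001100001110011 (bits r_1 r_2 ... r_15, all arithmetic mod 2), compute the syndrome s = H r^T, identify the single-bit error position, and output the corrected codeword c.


s = (1, 1, 1, 0)^T, error position = 14, corrected codeword c = 001100001110001

Compute s = H r^T mod 2 one row at a time:
  s_1 = 0 + 1 + 1 + 1 + 0 + 0 + 1 + 1 = 5 ≡ 1 (mod 2).
  s_2 = 1 + 0 + 0 + 0 + 0 + 0 + 1 + 1 = 3 ≡ 1 (mod 2).
  s_3 = 0 + 1 + 0 + 0 + 1 + 1 + 1 + 1 = 5 ≡ 1 (mod 2).
  s_4 = 0 + 1 + 0 + 0 + 1 + 1 + 0 + 1 = 4 ≡ 0 (mod 2).
s = (1, 1, 1, 0)^T — this equals column 14 of H (binary 1110), so error is at position 14.
Correct: flip bit 14 of r = 001100001110011 to get c = 001100001110001.


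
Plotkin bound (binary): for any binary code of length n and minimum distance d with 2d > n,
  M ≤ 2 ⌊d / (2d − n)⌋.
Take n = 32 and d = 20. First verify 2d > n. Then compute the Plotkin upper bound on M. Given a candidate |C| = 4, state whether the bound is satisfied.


Plotkin bound M ≤ 4; given |C| = 4 ≤ bound (satisfied).

Check applicability: 2d = 40, n = 32.
2d − n = 8 > 0, so Plotkin applies.
Compute d/(2d−n) = 20/8 ≈ 2.5000.
⌊d/(2d−n)⌋ = 2.
Plotkin bound: M ≤ 2·2 = 4.
Given |C| = 4, check: satisfied.
This |C| is at the Plotkin bound.


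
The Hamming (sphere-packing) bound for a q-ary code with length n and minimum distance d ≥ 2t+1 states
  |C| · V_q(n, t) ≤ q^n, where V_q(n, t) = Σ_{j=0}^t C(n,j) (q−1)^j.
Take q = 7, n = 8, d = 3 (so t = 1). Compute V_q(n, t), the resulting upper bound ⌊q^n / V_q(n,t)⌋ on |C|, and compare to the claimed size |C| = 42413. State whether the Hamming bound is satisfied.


V_q(n, t) = 49, q^n = 5764801, Hamming bound = 117649, |C| = 42413 ≤ bound (satisfied).

Step 1: Compute V_q(n, t) = Σ_{j=0}^1 C(n, j) (q−1)^j.
  j = 0: C(8,0)·(6)^0 = 1·1 = 1.
  j = 1: C(8,1)·(6)^1 = 8·6 = 48.
  V_q(n, t) = 1 + 48 = 49.
Step 2: q^n = 7^8 = 5764801.
Step 3: Hamming bound ⌊q^n / V_q(n,t)⌋ = ⌊5764801/49⌋ = 117649.
Step 4: Compare |C| = 42413 to 117649: satisfied.
The claimed |C| lies below the Hamming bound.


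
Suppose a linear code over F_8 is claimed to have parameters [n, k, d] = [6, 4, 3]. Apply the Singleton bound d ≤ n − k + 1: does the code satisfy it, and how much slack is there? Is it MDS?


Singleton RHS = n − k + 1 = 3, slack = 0, bound satisfied, MDS.

Singleton bound: d ≤ n − k + 1.
Here n = 6, k = 4, so n − k + 1 = 3.
Given d = 3, check d ≤ 3: YES.
Slack = (n − k + 1) − d = 0.
The code is MDS (slack = 0).
Description: the claimed parameters are [6, 4, 3]_8; such a code would be MDS (meets Singleton bound).


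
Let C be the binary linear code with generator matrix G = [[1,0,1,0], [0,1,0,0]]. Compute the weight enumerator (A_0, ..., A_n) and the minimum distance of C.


Weight distribution: A_0 = 1, A_1 = 1, A_2 = 1, A_3 = 1. Minimum distance d = 1.

Enumerate all 2^2 = 4 messages m ∈ F_2^2.
For each, compute codeword c = mG in F_2^4, then tally its weight.
  m = 00 → c = 0000, weight = 0.
  m = 10 → c = 1010, weight = 2.
  m = 01 → c = 0100, weight = 1.
  m = 11 → c = 1110, weight = 3.
Tally weights:
  weight 0: 1 codewords.
  weight 1: 1 codewords.
  weight 2: 1 codewords.
  weight 3: 1 codewords.
Minimum distance d = smallest w > 0 with A_w > 0 = 1.
Sanity: Σ A_w = 4 = 2^2 = 4 ✓.


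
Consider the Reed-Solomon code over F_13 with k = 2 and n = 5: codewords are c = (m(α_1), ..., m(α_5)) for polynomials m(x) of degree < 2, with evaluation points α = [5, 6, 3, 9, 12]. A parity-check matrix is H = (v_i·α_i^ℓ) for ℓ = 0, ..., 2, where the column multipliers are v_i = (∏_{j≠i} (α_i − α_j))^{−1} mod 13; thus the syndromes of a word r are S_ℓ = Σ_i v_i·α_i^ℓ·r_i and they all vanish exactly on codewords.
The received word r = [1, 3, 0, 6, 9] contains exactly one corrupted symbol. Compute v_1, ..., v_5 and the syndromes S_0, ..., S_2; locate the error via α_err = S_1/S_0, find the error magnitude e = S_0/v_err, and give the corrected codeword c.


S = (10, 11, 3), error at position 1, error magnitude e = 12, c = [2, 3, 0, 6, 9].

Step 1: column multipliers v_i = (∏_{j≠i}(α_i − α_j))^{−1} mod 13.
  i = 1 (α = 5): (5−6)(5−3)(5−9)(5−12) = (−1)·2·(−4)·(−7) = −56 ≡ 9, so v_1 = 9^{−1} = 3 (mod 13).
  i = 2 (α = 6): (6−5)(6−3)(6−9)(6−12) = 1·3·(−3)·(−6) = 54 ≡ 2, so v_2 = 2^{−1} = 7 (mod 13).
  i = 3 (α = 3): (3−5)(3−6)(3−9)(3−12) = (−2)·(−3)·(−6)·(−9) = 324 ≡ 12, so v_3 = 12^{−1} = 12 (mod 13).
  i = 4 (α = 9): (9−5)(9−6)(9−3)(9−12) = 4·3·6·(−3) = −216 ≡ 5, so v_4 = 5^{−1} = 8 (mod 13).
  i = 5 (α = 12): (12−5)(12−6)(12−3)(12−9) = 7·6·9·3 = 1134 ≡ 3, so v_5 = 3^{−1} = 9 (mod 13).
  v = [3, 7, 12, 8, 9].
Step 2: syndromes of r = [1, 3, 0, 6, 9] (all sums mod 13).
  S_0 = Σ v_i r_i = 3·1 + 7·3 + 12·0 + 8·6 + 9·9 = 153 ≡ 10.
  S_1 = Σ v_i α_i r_i = 3·5·1 + 7·6·3 + 12·3·0 + 8·9·6 + 9·12·9 = 1545 ≡ 11.
  α_i^2 mod 13 = [12, 10, 9, 3, 1].
  S_2 = Σ v_i α_i^2 r_i = 3·12·1 + 7·10·3 + 12·9·0 + 8·3·6 + 9·1·9 = 471 ≡ 3.
  S = (10, 11, 3) ≠ 0, so r is not a codeword (an error is present).
Step 3: locate the error. For a single error e at position i, S_ℓ = v_i·e·α_i^ℓ, so α_err = S_1/S_0.
  S_0^{−1} = 10^{−1} = 4 (mod 13), so α_err = 11·4 = 44 ≡ 5 = α_1. Error position i = 1.
  Consistency check: S_2/S_1 = 3·6 = 18 ≡ 5 = α_err ✓ (single-error assumption holds).
Step 4: error magnitude e = S_0/v_1 = S_0·∏_{j≠1}(α_1 − α_j) = 10·9 = 90 ≡ 12 (mod 13).
Step 5: correct position 1: c_1 = r_1 − e = 1 − 12 ≡ 2 (mod 13). Hence c = [2, 3, 0, 6, 9].
  Check: interpolating c through the α_i gives m(x) = 10 + 1·x (degree < 2) with m(α_i) = c_i for every i, so c is indeed a codeword.


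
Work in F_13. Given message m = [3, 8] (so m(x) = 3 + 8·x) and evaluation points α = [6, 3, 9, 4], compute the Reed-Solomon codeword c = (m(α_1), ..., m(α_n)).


c = [12, 1, 10, 9]

Message polynomial: m(x) = 3 + 8·x (mod 13).
For each evaluation point α_i, compute m(α_i) mod 13:
  α_1 = 6: Horner steps 8 → 12, so m(6) = 12.
  α_2 = 3: Horner steps 8 → 1, so m(3) = 1.
  α_3 = 9: Horner steps 8 → 10, so m(9) = 10.
  α_4 = 4: Horner steps 8 → 9, so m(4) = 9.
Codeword c = [12, 1, 10, 9] ∈ F_13^4.


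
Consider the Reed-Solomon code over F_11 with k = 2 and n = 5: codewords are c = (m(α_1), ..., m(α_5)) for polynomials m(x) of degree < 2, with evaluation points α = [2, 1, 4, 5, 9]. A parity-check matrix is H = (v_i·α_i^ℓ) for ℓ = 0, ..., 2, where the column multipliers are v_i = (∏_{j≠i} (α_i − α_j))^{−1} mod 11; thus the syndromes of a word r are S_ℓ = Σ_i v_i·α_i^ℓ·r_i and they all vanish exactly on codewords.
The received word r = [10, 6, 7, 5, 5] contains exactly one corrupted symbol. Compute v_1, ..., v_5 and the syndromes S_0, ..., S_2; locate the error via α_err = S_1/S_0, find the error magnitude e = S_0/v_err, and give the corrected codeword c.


S = (7, 2, 10), error at position 4, error magnitude e = 5, c = [10, 6, 7, 0, 5].

Step 1: column multipliers v_i = (∏_{j≠i}(α_i − α_j))^{−1} mod 11.
  i = 1 (α = 2): (2−1)(2−4)(2−5)(2−9) = 1·(−2)·(−3)·(−7) = −42 ≡ 2, so v_1 = 2^{−1} = 6 (mod 11).
  i = 2 (α = 1): (1−2)(1−4)(1−5)(1−9) = (−1)·(−3)·(−4)·(−8) = 96 ≡ 8, so v_2 = 8^{−1} = 7 (mod 11).
  i = 3 (α = 4): (4−2)(4−1)(4−5)(4−9) = 2·3·(−1)·(−5) = 30 ≡ 8, so v_3 = 8^{−1} = 7 (mod 11).
  i = 4 (α = 5): (5−2)(5−1)(5−4)(5−9) = 3·4·1·(−4) = −48 ≡ 7, so v_4 = 7^{−1} = 8 (mod 11).
  i = 5 (α = 9): (9−2)(9−1)(9−4)(9−5) = 7·8·5·4 = 1120 ≡ 9, so v_5 = 9^{−1} = 5 (mod 11).
  v = [6, 7, 7, 8, 5].
Step 2: syndromes of r = [10, 6, 7, 5, 5] (all sums mod 11).
  S_0 = Σ v_i r_i = 6·10 + 7·6 + 7·7 + 8·5 + 5·5 = 216 ≡ 7.
  S_1 = Σ v_i α_i r_i = 6·2·10 + 7·1·6 + 7·4·7 + 8·5·5 + 5·9·5 = 783 ≡ 2.
  α_i^2 mod 11 = [4, 1, 5, 3, 4].
  S_2 = Σ v_i α_i^2 r_i = 6·4·10 + 7·1·6 + 7·5·7 + 8·3·5 + 5·4·5 = 747 ≡ 10.
  S = (7, 2, 10) ≠ 0, so r is not a codeword (an error is present).
Step 3: locate the error. For a single error e at position i, S_ℓ = v_i·e·α_i^ℓ, so α_err = S_1/S_0.
  S_0^{−1} = 7^{−1} = 8 (mod 11), so α_err = 2·8 = 16 ≡ 5 = α_4. Error position i = 4.
  Consistency check: S_2/S_1 = 10·6 = 60 ≡ 5 = α_err ✓ (single-error assumption holds).
Step 4: error magnitude e = S_0/v_4 = S_0·∏_{j≠4}(α_4 − α_j) = 7·7 = 49 ≡ 5 (mod 11).
Step 5: correct position 4: c_4 = r_4 − e = 5 − 5 ≡ 0 (mod 11). Hence c = [10, 6, 7, 0, 5].
  Check: interpolating c through the α_i gives m(x) = 2 + 4·x (degree < 2) with m(α_i) = c_i for every i, so c is indeed a codeword.


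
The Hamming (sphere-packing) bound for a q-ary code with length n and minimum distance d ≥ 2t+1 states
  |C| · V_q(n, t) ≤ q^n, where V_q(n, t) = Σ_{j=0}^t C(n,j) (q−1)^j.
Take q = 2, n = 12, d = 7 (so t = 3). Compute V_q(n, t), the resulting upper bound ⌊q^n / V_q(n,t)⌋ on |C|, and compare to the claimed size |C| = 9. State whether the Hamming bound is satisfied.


V_q(n, t) = 299, q^n = 4096, Hamming bound = 13, |C| = 9 ≤ bound (satisfied).

Step 1: Compute V_q(n, t) = Σ_{j=0}^3 C(n, j) (q−1)^j.
  j = 0: C(12,0)·(1)^0 = 1·1 = 1.
  j = 1: C(12,1)·(1)^1 = 12·1 = 12.
  j = 2: C(12,2)·(1)^2 = 66·1 = 66.
  j = 3: C(12,3)·(1)^3 = 220·1 = 220.
  V_q(n, t) = 1 + 12 + 66 + 220 = 299.
Step 2: q^n = 2^12 = 4096.
Step 3: Hamming bound ⌊q^n / V_q(n,t)⌋ = ⌊4096/299⌋ = 13.
Step 4: Compare |C| = 9 to 13: satisfied.
The claimed |C| lies below the Hamming bound.


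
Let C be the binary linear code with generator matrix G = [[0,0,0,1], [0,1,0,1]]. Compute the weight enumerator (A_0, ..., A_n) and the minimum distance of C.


Weight distribution: A_0 = 1, A_1 = 2, A_2 = 1. Minimum distance d = 1.

Enumerate all 2^2 = 4 messages m ∈ F_2^2.
For each, compute codeword c = mG in F_2^4, then tally its weight.
  m = 00 → c = 0000, weight = 0.
  m = 10 → c = 0001, weight = 1.
  m = 01 → c = 0101, weight = 2.
  m = 11 → c = 0100, weight = 1.
Tally weights:
  weight 0: 1 codewords.
  weight 1: 2 codewords.
  weight 2: 1 codewords.
Minimum distance d = smallest w > 0 with A_w > 0 = 1.
Sanity: Σ A_w = 4 = 2^2 = 4 ✓.


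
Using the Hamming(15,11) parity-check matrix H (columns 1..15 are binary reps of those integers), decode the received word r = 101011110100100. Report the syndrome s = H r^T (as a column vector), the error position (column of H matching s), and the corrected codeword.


s = (1, 0, 0, 1)^T, error position = 9, corrected codeword c = 101011111100100

Compute s = H r^T mod 2 one row at a time:
  s_1 = 1 + 0 + 1 + 0 + 0 + 1 + 0 + 0 = 3 ≡ 1 (mod 2).
  s_2 = 0 + 1 + 1 + 1 + 0 + 1 + 0 + 0 = 4 ≡ 0 (mod 2).
  s_3 = 0 + 1 + 1 + 1 + 1 + 0 + 0 + 0 = 4 ≡ 0 (mod 2).
  s_4 = 1 + 1 + 1 + 1 + 0 + 0 + 1 + 0 = 5 ≡ 1 (mod 2).
s = (1, 0, 0, 1)^T — this equals column 9 of H (binary 1001), so error is at position 9.
Correct: flip bit 9 of r = 101011110100100 to get c = 101011111100100.


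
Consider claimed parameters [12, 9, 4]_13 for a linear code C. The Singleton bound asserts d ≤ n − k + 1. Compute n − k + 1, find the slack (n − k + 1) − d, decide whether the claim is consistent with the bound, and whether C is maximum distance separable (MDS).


Singleton RHS = n − k + 1 = 4, slack = 0, bound satisfied, MDS.

Singleton bound: d ≤ n − k + 1.
Here n = 12, k = 9, so n − k + 1 = 4.
Given d = 4, check d ≤ 4: YES.
Slack = (n − k + 1) − d = 0.
The code is MDS (slack = 0).
Description: the claimed parameters are [12, 9, 4]_13; such a code would be MDS (meets Singleton bound).


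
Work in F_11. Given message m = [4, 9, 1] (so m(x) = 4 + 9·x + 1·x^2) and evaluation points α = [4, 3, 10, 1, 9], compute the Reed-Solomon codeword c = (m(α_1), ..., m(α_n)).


c = [1, 7, 7, 3, 1]

Message polynomial: m(x) = 4 + 9·x + 1·x^2 (mod 11).
For each evaluation point α_i, compute m(α_i) mod 11:
  α_1 = 4: Horner steps 1 → 2 → 1, so m(4) = 1.
  α_2 = 3: Horner steps 1 → 1 → 7, so m(3) = 7.
  α_3 = 10: Horner steps 1 → 8 → 7, so m(10) = 7.
  α_4 = 1: Horner steps 1 → 10 → 3, so m(1) = 3.
  α_5 = 9: Horner steps 1 → 7 → 1, so m(9) = 1.
Codeword c = [1, 7, 7, 3, 1] ∈ F_11^5.


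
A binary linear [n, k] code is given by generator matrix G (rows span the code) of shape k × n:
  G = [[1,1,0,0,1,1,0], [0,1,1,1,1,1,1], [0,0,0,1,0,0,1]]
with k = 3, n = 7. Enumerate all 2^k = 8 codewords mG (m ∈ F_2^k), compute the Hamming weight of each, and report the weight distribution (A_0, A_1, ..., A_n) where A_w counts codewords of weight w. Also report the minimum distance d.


Weight distribution: A_0 = 1, A_2 = 2, A_4 = 3, A_6 = 2. Minimum distance d = 2.

Enumerate all 2^3 = 8 messages m ∈ F_2^3.
For each, compute codeword c = mG in F_2^7, then tally its weight.
  m = 000 → c = 0000000, weight = 0.
  m = 100 → c = 1100110, weight = 4.
  m = 010 → c = 0111111, weight = 6.
  m = 110 → c = 1011001, weight = 4.
  m = 001 → c = 0001001, weight = 2.
  m = 101 → c = 1101111, weight = 6.
  m = 011 → c = 0110110, weight = 4.
  m = 111 → c = 1010000, weight = 2.
Tally weights:
  weight 0: 1 codewords.
  weight 2: 2 codewords.
  weight 4: 3 codewords.
  weight 6: 2 codewords.
Minimum distance d = smallest w > 0 with A_w > 0 = 2.
Sanity: Σ A_w = 8 = 2^3 = 8 ✓.


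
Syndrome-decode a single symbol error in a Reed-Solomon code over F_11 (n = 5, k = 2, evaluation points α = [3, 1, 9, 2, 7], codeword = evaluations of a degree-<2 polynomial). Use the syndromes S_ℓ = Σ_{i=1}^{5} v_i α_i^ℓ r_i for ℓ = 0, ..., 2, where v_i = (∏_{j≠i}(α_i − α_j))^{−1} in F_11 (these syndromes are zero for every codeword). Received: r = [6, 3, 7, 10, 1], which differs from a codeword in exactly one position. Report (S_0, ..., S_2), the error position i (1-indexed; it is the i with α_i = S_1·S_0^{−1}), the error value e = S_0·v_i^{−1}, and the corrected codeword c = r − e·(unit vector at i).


S = (3, 5, 1), error at position 3, error magnitude e = 3, c = [6, 3, 4, 10, 1].

Step 1: column multipliers v_i = (∏_{j≠i}(α_i − α_j))^{−1} mod 11.
  i = 1 (α = 3): (3−1)(3−9)(3−2)(3−7) = 2·(−6)·1·(−4) = 48 ≡ 4, so v_1 = 4^{−1} = 3 (mod 11).
  i = 2 (α = 1): (1−3)(1−9)(1−2)(1−7) = (−2)·(−8)·(−1)·(−6) = 96 ≡ 8, so v_2 = 8^{−1} = 7 (mod 11).
  i = 3 (α = 9): (9−3)(9−1)(9−2)(9−7) = 6·8·7·2 = 672 ≡ 1, so v_3 = 1^{−1} = 1 (mod 11).
  i = 4 (α = 2): (2−3)(2−1)(2−9)(2−7) = (−1)·1·(−7)·(−5) = −35 ≡ 9, so v_4 = 9^{−1} = 5 (mod 11).
  i = 5 (α = 7): (7−3)(7−1)(7−9)(7−2) = 4·6·(−2)·5 = −240 ≡ 2, so v_5 = 2^{−1} = 6 (mod 11).
  v = [3, 7, 1, 5, 6].
Step 2: syndromes of r = [6, 3, 7, 10, 1] (all sums mod 11).
  S_0 = Σ v_i r_i = 3·6 + 7·3 + 1·7 + 5·10 + 6·1 = 102 ≡ 3.
  S_1 = Σ v_i α_i r_i = 3·3·6 + 7·1·3 + 1·9·7 + 5·2·10 + 6·7·1 = 280 ≡ 5.
  α_i^2 mod 11 = [9, 1, 4, 4, 5].
  S_2 = Σ v_i α_i^2 r_i = 3·9·6 + 7·1·3 + 1·4·7 + 5·4·10 + 6·5·1 = 441 ≡ 1.
  S = (3, 5, 1) ≠ 0, so r is not a codeword (an error is present).
Step 3: locate the error. For a single error e at position i, S_ℓ = v_i·e·α_i^ℓ, so α_err = S_1/S_0.
  S_0^{−1} = 3^{−1} = 4 (mod 11), so α_err = 5·4 = 20 ≡ 9 = α_3. Error position i = 3.
  Consistency check: S_2/S_1 = 1·9 = 9 ≡ 9 = α_err ✓ (single-error assumption holds).
Step 4: error magnitude e = S_0/v_3 = S_0·∏_{j≠3}(α_3 − α_j) = 3·1 = 3 ≡ 3 (mod 11).
Step 5: correct position 3: c_3 = r_3 − e = 7 − 3 ≡ 4 (mod 11). Hence c = [6, 3, 4, 10, 1].
  Check: interpolating c through the α_i gives m(x) = 7 + 7·x (degree < 2) with m(α_i) = c_i for every i, so c is indeed a codeword.


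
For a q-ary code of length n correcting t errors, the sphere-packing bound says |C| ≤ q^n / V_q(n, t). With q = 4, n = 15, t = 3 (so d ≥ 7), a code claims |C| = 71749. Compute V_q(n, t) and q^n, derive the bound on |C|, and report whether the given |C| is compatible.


V_q(n, t) = 13276, q^n = 1073741824, Hamming bound = 80878, |C| = 71749 ≤ bound (satisfied).

Step 1: Compute V_q(n, t) = Σ_{j=0}^3 C(n, j) (q−1)^j.
  j = 0: C(15,0)·(3)^0 = 1·1 = 1.
  j = 1: C(15,1)·(3)^1 = 15·3 = 45.
  j = 2: C(15,2)·(3)^2 = 105·9 = 945.
  j = 3: C(15,3)·(3)^3 = 455·27 = 12285.
  V_q(n, t) = 1 + 45 + 945 + 12285 = 13276.
Step 2: q^n = 4^15 = 1073741824.
Step 3: Hamming bound ⌊q^n / V_q(n,t)⌋ = ⌊1073741824/13276⌋ = 80878.
Step 4: Compare |C| = 71749 to 80878: satisfied.
The claimed |C| lies below the Hamming bound.


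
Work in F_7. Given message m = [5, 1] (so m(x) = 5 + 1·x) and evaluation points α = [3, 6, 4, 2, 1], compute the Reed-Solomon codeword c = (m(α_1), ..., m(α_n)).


c = [1, 4, 2, 0, 6]

Message polynomial: m(x) = 5 + 1·x (mod 7).
For each evaluation point α_i, compute m(α_i) mod 7:
  α_1 = 3: Horner steps 1 → 1, so m(3) = 1.
  α_2 = 6: Horner steps 1 → 4, so m(6) = 4.
  α_3 = 4: Horner steps 1 → 2, so m(4) = 2.
  α_4 = 2: Horner steps 1 → 0, so m(2) = 0.
  α_5 = 1: Horner steps 1 → 6, so m(1) = 6.
Codeword c = [1, 4, 2, 0, 6] ∈ F_7^5.


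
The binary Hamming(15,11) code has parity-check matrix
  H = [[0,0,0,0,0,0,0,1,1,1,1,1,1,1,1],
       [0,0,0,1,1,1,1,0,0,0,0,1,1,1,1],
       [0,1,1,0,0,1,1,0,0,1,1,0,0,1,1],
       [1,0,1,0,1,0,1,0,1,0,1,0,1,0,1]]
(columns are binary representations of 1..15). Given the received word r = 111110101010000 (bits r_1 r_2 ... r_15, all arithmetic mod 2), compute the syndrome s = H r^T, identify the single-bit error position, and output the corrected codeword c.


s = (0, 1, 0, 0)^T, error position = 4, corrected codeword c = 111010101010000

Compute s = H r^T mod 2 one row at a time:
  s_1 = 0 + 1 + 0 + 1 + 0 + 0 + 0 + 0 = 2 ≡ 0 (mod 2).
  s_2 = 1 + 1 + 0 + 1 + 0 + 0 + 0 + 0 = 3 ≡ 1 (mod 2).
  s_3 = 1 + 1 + 0 + 1 + 0 + 1 + 0 + 0 = 4 ≡ 0 (mod 2).
  s_4 = 1 + 1 + 1 + 1 + 1 + 1 + 0 + 0 = 6 ≡ 0 (mod 2).
s = (0, 1, 0, 0)^T — this equals column 4 of H (binary 0100), so error is at position 4.
Correct: flip bit 4 of r = 111110101010000 to get c = 111010101010000.


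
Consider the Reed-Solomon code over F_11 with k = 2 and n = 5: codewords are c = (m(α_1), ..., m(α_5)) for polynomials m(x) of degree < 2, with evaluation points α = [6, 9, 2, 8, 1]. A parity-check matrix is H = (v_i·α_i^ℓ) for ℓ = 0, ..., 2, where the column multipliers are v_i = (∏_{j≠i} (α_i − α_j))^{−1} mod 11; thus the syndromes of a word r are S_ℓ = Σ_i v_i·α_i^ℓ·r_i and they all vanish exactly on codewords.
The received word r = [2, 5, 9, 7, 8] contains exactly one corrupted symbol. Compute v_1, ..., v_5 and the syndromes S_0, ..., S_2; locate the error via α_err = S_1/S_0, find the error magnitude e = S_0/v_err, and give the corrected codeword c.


S = (9, 6, 4), error at position 4, error magnitude e = 3, c = [2, 5, 9, 4, 8].

Step 1: column multipliers v_i = (∏_{j≠i}(α_i − α_j))^{−1} mod 11.
  i = 1 (α = 6): (6−9)(6−2)(6−8)(6−1) = (−3)·4·(−2)·5 = 120 ≡ 10, so v_1 = 10^{−1} = 10 (mod 11).
  i = 2 (α = 9): (9−6)(9−2)(9−8)(9−1) = 3·7·1·8 = 168 ≡ 3, so v_2 = 3^{−1} = 4 (mod 11).
  i = 3 (α = 2): (2−6)(2−9)(2−8)(2−1) = (−4)·(−7)·(−6)·1 = −168 ≡ 8, so v_3 = 8^{−1} = 7 (mod 11).
  i = 4 (α = 8): (8−6)(8−9)(8−2)(8−1) = 2·(−1)·6·7 = −84 ≡ 4, so v_4 = 4^{−1} = 3 (mod 11).
  i = 5 (α = 1): (1−6)(1−9)(1−2)(1−8) = (−5)·(−8)·(−1)·(−7) = 280 ≡ 5, so v_5 = 5^{−1} = 9 (mod 11).
  v = [10, 4, 7, 3, 9].
Step 2: syndromes of r = [2, 5, 9, 7, 8] (all sums mod 11).
  S_0 = Σ v_i r_i = 10·2 + 4·5 + 7·9 + 3·7 + 9·8 = 196 ≡ 9.
  S_1 = Σ v_i α_i r_i = 10·6·2 + 4·9·5 + 7·2·9 + 3·8·7 + 9·1·8 = 666 ≡ 6.
  α_i^2 mod 11 = [3, 4, 4, 9, 1].
  S_2 = Σ v_i α_i^2 r_i = 10·3·2 + 4·4·5 + 7·4·9 + 3·9·7 + 9·1·8 = 653 ≡ 4.
  S = (9, 6, 4) ≠ 0, so r is not a codeword (an error is present).
Step 3: locate the error. For a single error e at position i, S_ℓ = v_i·e·α_i^ℓ, so α_err = S_1/S_0.
  S_0^{−1} = 9^{−1} = 5 (mod 11), so α_err = 6·5 = 30 ≡ 8 = α_4. Error position i = 4.
  Consistency check: S_2/S_1 = 4·2 = 8 ≡ 8 = α_err ✓ (single-error assumption holds).
Step 4: error magnitude e = S_0/v_4 = S_0·∏_{j≠4}(α_4 − α_j) = 9·4 = 36 ≡ 3 (mod 11).
Step 5: correct position 4: c_4 = r_4 − e = 7 − 3 ≡ 4 (mod 11). Hence c = [2, 5, 9, 4, 8].
  Check: interpolating c through the α_i gives m(x) = 7 + 1·x (degree < 2) with m(α_i) = c_i for every i, so c is indeed a codeword.


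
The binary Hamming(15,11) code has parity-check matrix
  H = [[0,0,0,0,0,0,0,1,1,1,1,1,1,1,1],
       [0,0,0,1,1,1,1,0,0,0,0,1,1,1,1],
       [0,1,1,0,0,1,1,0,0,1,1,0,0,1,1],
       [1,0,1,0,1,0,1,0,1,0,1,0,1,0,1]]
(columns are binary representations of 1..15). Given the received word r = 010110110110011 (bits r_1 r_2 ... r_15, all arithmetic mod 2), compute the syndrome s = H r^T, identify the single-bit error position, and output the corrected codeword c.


s = (1, 1, 0, 0)^T, error position = 12, corrected codeword c = 010110110111011

Compute s = H r^T mod 2 one row at a time:
  s_1 = 1 + 0 + 1 + 1 + 0 + 0 + 1 + 1 = 5 ≡ 1 (mod 2).
  s_2 = 1 + 1 + 0 + 1 + 0 + 0 + 1 + 1 = 5 ≡ 1 (mod 2).
  s_3 = 1 + 0 + 0 + 1 + 1 + 1 + 1 + 1 = 6 ≡ 0 (mod 2).
  s_4 = 0 + 0 + 1 + 1 + 0 + 1 + 0 + 1 = 4 ≡ 0 (mod 2).
s = (1, 1, 0, 0)^T — this equals column 12 of H (binary 1100), so error is at position 12.
Correct: flip bit 12 of r = 010110110110011 to get c = 010110110111011.


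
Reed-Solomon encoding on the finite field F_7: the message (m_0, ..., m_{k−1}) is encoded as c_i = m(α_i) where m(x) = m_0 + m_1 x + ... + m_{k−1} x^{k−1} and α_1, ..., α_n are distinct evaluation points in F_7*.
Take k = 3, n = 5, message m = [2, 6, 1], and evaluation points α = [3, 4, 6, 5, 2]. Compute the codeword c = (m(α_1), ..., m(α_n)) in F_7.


c = [1, 0, 4, 1, 4]

Message polynomial: m(x) = 2 + 6·x + 1·x^2 (mod 7).
For each evaluation point α_i, compute m(α_i) mod 7:
  α_1 = 3: Horner steps 1 → 2 → 1, so m(3) = 1.
  α_2 = 4: Horner steps 1 → 3 → 0, so m(4) = 0.
  α_3 = 6: Horner steps 1 → 5 → 4, so m(6) = 4.
  α_4 = 5: Horner steps 1 → 4 → 1, so m(5) = 1.
  α_5 = 2: Horner steps 1 → 1 → 4, so m(2) = 4.
Codeword c = [1, 0, 4, 1, 4] ∈ F_7^5.


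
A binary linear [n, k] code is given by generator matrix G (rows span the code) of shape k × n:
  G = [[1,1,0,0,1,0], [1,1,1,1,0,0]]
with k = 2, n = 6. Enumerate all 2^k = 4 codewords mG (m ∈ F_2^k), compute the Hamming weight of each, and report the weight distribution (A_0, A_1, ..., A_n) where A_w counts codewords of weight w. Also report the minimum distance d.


Weight distribution: A_0 = 1, A_3 = 2, A_4 = 1. Minimum distance d = 3.

Enumerate all 2^2 = 4 messages m ∈ F_2^2.
For each, compute codeword c = mG in F_2^6, then tally its weight.
  m = 00 → c = 000000, weight = 0.
  m = 10 → c = 110010, weight = 3.
  m = 01 → c = 111100, weight = 4.
  m = 11 → c = 001110, weight = 3.
Tally weights:
  weight 0: 1 codewords.
  weight 3: 2 codewords.
  weight 4: 1 codewords.
Minimum distance d = smallest w > 0 with A_w > 0 = 3.
Sanity: Σ A_w = 4 = 2^2 = 4 ✓.


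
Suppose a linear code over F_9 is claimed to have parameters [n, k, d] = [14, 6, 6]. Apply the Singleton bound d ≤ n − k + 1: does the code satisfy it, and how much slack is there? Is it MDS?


Singleton RHS = n − k + 1 = 9, slack = 3, bound satisfied, not MDS.

Singleton bound: d ≤ n − k + 1.
Here n = 14, k = 6, so n − k + 1 = 9.
Given d = 6, check d ≤ 9: YES.
Slack = (n − k + 1) − d = 3.
The code is NOT MDS (slack = 3 > 0).
Description: the claimed parameters are [14, 6, 6]_9; such a code would be non-MDS.


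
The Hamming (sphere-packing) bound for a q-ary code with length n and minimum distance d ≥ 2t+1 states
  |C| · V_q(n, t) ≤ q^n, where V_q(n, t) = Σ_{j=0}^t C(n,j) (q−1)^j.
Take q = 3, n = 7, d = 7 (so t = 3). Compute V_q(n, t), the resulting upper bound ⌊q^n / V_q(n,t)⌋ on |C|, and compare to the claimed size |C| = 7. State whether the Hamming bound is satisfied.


V_q(n, t) = 379, q^n = 2187, Hamming bound = 5, |C| = 7 > bound (violated).

Step 1: Compute V_q(n, t) = Σ_{j=0}^3 C(n, j) (q−1)^j.
  j = 0: C(7,0)·(2)^0 = 1·1 = 1.
  j = 1: C(7,1)·(2)^1 = 7·2 = 14.
  j = 2: C(7,2)·(2)^2 = 21·4 = 84.
  j = 3: C(7,3)·(2)^3 = 35·8 = 280.
  V_q(n, t) = 1 + 14 + 84 + 280 = 379.
Step 2: q^n = 3^7 = 2187.
Step 3: Hamming bound ⌊q^n / V_q(n,t)⌋ = ⌊2187/379⌋ = 5.
Step 4: Compare |C| = 7 to 5: violated.
The claimed |C| lies above the Hamming bound, so no 3-ary code of length 7 with d ≥ 7 can have 7 codewords.


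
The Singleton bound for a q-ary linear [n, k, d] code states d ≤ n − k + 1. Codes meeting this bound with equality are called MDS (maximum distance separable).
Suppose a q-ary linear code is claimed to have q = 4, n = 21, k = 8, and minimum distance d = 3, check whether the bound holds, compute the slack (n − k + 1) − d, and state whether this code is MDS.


Singleton RHS = n − k + 1 = 14, slack = 11, bound satisfied, not MDS.

Singleton bound: d ≤ n − k + 1.
Here n = 21, k = 8, so n − k + 1 = 14.
Given d = 3, check d ≤ 14: YES.
Slack = (n − k + 1) − d = 11.
The code is NOT MDS (slack = 11 > 0).
Description: the claimed parameters are [21, 8, 3]_4; such a code would be non-MDS.


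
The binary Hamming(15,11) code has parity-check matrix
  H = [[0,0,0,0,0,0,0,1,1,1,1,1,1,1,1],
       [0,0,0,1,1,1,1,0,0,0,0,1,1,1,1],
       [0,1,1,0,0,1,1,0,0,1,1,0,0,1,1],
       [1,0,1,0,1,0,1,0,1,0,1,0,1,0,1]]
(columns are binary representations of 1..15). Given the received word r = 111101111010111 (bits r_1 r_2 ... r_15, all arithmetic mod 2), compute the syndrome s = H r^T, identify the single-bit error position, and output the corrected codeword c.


s = (0, 0, 1, 1)^T, error position = 3, corrected codeword c = 110101111010111

Compute s = H r^T mod 2 one row at a time:
  s_1 = 1 + 1 + 0 + 1 + 0 + 1 + 1 + 1 = 6 ≡ 0 (mod 2).
  s_2 = 1 + 0 + 1 + 1 + 0 + 1 + 1 + 1 = 6 ≡ 0 (mod 2).
  s_3 = 1 + 1 + 1 + 1 + 0 + 1 + 1 + 1 = 7 ≡ 1 (mod 2).
  s_4 = 1 + 1 + 0 + 1 + 1 + 1 + 1 + 1 = 7 ≡ 1 (mod 2).
s = (0, 0, 1, 1)^T — this equals column 3 of H (binary 0011), so error is at position 3.
Correct: flip bit 3 of r = 111101111010111 to get c = 110101111010111.


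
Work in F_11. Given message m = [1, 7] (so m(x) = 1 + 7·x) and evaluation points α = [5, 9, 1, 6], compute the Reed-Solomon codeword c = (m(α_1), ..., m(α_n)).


c = [3, 9, 8, 10]

Message polynomial: m(x) = 1 + 7·x (mod 11).
For each evaluation point α_i, compute m(α_i) mod 11:
  α_1 = 5: Horner steps 7 → 3, so m(5) = 3.
  α_2 = 9: Horner steps 7 → 9, so m(9) = 9.
  α_3 = 1: Horner steps 7 → 8, so m(1) = 8.
  α_4 = 6: Horner steps 7 → 10, so m(6) = 10.
Codeword c = [3, 9, 8, 10] ∈ F_11^4.


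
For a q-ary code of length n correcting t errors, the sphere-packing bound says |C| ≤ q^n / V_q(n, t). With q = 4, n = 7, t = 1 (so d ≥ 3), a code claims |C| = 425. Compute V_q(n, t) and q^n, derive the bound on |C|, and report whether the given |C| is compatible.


V_q(n, t) = 22, q^n = 16384, Hamming bound = 744, |C| = 425 ≤ bound (satisfied).

Step 1: Compute V_q(n, t) = Σ_{j=0}^1 C(n, j) (q−1)^j.
  j = 0: C(7,0)·(3)^0 = 1·1 = 1.
  j = 1: C(7,1)·(3)^1 = 7·3 = 21.
  V_q(n, t) = 1 + 21 = 22.
Step 2: q^n = 4^7 = 16384.
Step 3: Hamming bound ⌊q^n / V_q(n,t)⌋ = ⌊16384/22⌋ = 744.
Step 4: Compare |C| = 425 to 744: satisfied.
The claimed |C| lies below the Hamming bound.


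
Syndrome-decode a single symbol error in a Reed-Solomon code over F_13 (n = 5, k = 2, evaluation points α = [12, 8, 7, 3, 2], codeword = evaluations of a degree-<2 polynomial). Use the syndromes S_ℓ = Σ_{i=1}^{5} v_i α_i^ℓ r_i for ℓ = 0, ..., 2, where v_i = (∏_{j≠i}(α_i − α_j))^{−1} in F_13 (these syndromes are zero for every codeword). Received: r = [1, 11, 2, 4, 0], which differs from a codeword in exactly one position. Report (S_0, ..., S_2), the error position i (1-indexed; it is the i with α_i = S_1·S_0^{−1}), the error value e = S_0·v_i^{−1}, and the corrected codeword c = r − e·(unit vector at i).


S = (11, 12, 6), error at position 3, error magnitude e = 8, c = [1, 11, 7, 4, 0].

Step 1: column multipliers v_i = (∏_{j≠i}(α_i − α_j))^{−1} mod 13.
  i = 1 (α = 12): (12−8)(12−7)(12−3)(12−2) = 4·5·9·10 = 1800 ≡ 6, so v_1 = 6^{−1} = 11 (mod 13).
  i = 2 (α = 8): (8−12)(8−7)(8−3)(8−2) = (−4)·1·5·6 = −120 ≡ 10, so v_2 = 10^{−1} = 4 (mod 13).
  i = 3 (α = 7): (7−12)(7−8)(7−3)(7−2) = (−5)·(−1)·4·5 = 100 ≡ 9, so v_3 = 9^{−1} = 3 (mod 13).
  i = 4 (α = 3): (3−12)(3−8)(3−7)(3−2) = (−9)·(−5)·(−4)·1 = −180 ≡ 2, so v_4 = 2^{−1} = 7 (mod 13).
  i = 5 (α = 2): (2−12)(2−8)(2−7)(2−3) = (−10)·(−6)·(−5)·(−1) = 300 ≡ 1, so v_5 = 1^{−1} = 1 (mod 13).
  v = [11, 4, 3, 7, 1].
Step 2: syndromes of r = [1, 11, 2, 4, 0] (all sums mod 13).
  S_0 = Σ v_i r_i = 11·1 + 4·11 + 3·2 + 7·4 + 1·0 = 89 ≡ 11.
  S_1 = Σ v_i α_i r_i = 11·12·1 + 4·8·11 + 3·7·2 + 7·3·4 + 1·2·0 = 610 ≡ 12.
  α_i^2 mod 13 = [1, 12, 10, 9, 4].
  S_2 = Σ v_i α_i^2 r_i = 11·1·1 + 4·12·11 + 3·10·2 + 7·9·4 + 1·4·0 = 851 ≡ 6.
  S = (11, 12, 6) ≠ 0, so r is not a codeword (an error is present).
Step 3: locate the error. For a single error e at position i, S_ℓ = v_i·e·α_i^ℓ, so α_err = S_1/S_0.
  S_0^{−1} = 11^{−1} = 6 (mod 13), so α_err = 12·6 = 72 ≡ 7 = α_3. Error position i = 3.
  Consistency check: S_2/S_1 = 6·12 = 72 ≡ 7 = α_err ✓ (single-error assumption holds).
Step 4: error magnitude e = S_0/v_3 = S_0·∏_{j≠3}(α_3 − α_j) = 11·9 = 99 ≡ 8 (mod 13).
Step 5: correct position 3: c_3 = r_3 − e = 2 − 8 ≡ 7 (mod 13). Hence c = [1, 11, 7, 4, 0].
  Check: interpolating c through the α_i gives m(x) = 5 + 4·x (degree < 2) with m(α_i) = c_i for every i, so c is indeed a codeword.
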